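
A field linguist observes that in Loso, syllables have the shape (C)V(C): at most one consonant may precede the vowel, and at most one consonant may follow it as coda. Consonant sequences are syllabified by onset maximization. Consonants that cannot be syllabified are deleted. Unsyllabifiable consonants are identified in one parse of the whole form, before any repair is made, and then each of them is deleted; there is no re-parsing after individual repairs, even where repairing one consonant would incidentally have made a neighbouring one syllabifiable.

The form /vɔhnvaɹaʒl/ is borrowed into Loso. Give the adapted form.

vɔhvaɹaʒ

Syllabifying with onset maximization leaves /n/, /l/ stranded (at most one coda consonant is licensed; onsets are limited to one consonant).
Each unlicensed consonant is deleted: /n/, /l/.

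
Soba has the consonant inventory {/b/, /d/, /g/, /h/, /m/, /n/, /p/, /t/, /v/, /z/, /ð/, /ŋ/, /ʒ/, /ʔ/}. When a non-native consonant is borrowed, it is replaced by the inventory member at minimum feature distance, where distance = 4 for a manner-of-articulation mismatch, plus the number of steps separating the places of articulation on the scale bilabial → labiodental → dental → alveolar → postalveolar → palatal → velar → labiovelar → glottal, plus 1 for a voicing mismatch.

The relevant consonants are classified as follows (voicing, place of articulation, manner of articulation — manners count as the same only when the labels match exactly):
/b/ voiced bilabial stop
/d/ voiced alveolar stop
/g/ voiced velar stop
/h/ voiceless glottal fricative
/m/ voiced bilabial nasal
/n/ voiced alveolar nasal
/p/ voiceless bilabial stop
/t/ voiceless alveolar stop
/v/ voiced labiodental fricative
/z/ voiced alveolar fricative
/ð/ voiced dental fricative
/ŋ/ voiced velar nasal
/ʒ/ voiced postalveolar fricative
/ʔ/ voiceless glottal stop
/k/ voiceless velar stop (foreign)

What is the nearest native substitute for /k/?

g

/g/ is closest: same manner (stop), place distance 0 (velar→velar), voicing differs (+1); total 1. Next closest is /ʔ/ at distance 2.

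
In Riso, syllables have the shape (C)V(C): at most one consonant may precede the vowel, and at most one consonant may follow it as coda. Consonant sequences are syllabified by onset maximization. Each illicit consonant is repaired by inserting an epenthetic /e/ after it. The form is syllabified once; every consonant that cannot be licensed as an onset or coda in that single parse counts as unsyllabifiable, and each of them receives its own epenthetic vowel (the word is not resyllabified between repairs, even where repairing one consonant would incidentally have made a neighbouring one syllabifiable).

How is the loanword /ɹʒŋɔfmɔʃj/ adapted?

Under (C)V(C), the unsyllabifiable consonants are /ɹ/, /ʒ/, /j/ (at most one coda consonant is licensed; onsets are limited to one consonant).
Each unlicensed consonant becomes the onset of a new syllable: /ɹ/ → /ɹe/, /ʒ/ → /ʒe/, /j/ → /je/.

ɹeʒeŋɔfmɔʃje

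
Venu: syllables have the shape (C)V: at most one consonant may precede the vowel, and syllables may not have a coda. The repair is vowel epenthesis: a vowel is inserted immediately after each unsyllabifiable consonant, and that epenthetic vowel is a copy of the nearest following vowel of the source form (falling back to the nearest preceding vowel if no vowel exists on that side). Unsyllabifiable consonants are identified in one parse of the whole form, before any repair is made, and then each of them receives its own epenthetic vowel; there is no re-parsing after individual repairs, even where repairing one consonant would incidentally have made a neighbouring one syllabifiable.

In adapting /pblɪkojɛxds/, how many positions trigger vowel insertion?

The unsyllabifiable consonants are /p/, /b/, /x/, /d/, /s/; each receives one epenthetic vowel.

5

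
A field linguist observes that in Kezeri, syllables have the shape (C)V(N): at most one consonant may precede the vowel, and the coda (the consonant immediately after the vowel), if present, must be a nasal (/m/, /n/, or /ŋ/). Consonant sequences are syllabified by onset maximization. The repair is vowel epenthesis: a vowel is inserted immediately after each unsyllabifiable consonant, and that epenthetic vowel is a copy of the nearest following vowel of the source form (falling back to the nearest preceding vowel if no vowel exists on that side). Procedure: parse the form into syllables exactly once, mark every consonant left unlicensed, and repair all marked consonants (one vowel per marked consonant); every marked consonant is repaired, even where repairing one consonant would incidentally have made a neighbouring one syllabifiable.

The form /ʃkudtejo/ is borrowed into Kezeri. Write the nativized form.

Under (C)V(N), the unsyllabifiable consonants are /ʃ/, /d/ (only a nasal (/m/, /n/, or /ŋ/) is licensed in coda position; onsets are limited to one consonant).
Each unlicensed consonant becomes the onset of a new syllable: /ʃ/ → /ʃu/, /d/ → /de/.

ʃukudetejo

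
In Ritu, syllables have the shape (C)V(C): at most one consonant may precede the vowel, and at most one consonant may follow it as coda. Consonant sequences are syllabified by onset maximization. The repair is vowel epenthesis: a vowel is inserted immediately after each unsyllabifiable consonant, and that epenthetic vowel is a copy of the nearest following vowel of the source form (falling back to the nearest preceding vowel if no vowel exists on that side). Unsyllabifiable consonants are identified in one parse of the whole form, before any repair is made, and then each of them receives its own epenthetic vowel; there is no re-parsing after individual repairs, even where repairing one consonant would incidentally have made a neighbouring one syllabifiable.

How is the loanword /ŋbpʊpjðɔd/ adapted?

Syllabifying with onset maximization leaves /ŋ/, /b/, /j/ stranded (at most one coda consonant is licensed; onsets are limited to one consonant).
Inserting the epenthetic vowel yields /ŋ/ → /ŋʊ/, /b/ → /bʊ/, /j/ → /jɔ/.

ŋʊbʊpʊpjɔðɔd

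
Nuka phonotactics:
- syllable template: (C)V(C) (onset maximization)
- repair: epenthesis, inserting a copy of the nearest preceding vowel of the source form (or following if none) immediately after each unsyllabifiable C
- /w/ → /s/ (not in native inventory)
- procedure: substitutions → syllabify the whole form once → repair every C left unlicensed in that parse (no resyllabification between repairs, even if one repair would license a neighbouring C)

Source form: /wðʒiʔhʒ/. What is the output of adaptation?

siðiʒiʔhiʒi

Substitution: /w/ → /s/, giving /sðʒiʔhʒ/.
Syllabifying with onset maximization leaves /s/, /ð/, /h/, /ʒ/ stranded (at most one coda consonant is licensed; onsets are limited to one consonant).
Each unlicensed consonant becomes the onset of a new syllable: /s/ → /si/, /ð/ → /ði/, /h/ → /hi/, /ʒ/ → /ʒi/.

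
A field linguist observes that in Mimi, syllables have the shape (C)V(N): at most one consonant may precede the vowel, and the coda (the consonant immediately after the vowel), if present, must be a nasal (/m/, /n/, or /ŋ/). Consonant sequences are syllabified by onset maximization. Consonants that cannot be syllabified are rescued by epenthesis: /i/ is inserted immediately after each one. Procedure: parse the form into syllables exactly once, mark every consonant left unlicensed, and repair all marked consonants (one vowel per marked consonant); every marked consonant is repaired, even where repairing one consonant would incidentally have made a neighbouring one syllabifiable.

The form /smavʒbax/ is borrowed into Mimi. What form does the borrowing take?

Syllabifying with onset maximization leaves /s/, /v/, /ʒ/, /x/ stranded (only a nasal (/m/, /n/, or /ŋ/) is licensed in coda position; onsets are limited to one consonant).
Each unlicensed consonant becomes the onset of a new syllable: /s/ → /si/, /v/ → /vi/, /ʒ/ → /ʒi/, /x/ → /xi/.

simaviʒibaxi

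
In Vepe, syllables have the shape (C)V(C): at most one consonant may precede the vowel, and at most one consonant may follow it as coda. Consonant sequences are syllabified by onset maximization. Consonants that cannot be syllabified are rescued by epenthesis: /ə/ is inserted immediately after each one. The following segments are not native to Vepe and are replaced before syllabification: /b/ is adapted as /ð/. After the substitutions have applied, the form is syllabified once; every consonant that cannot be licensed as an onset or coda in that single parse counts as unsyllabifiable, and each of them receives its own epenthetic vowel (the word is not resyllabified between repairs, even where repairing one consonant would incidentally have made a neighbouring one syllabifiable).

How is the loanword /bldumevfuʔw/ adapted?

ðələdumevfuʔwə

Substitution: /b/ → /ð/, giving /ðldumevfuʔw/.
Syllabifying with onset maximization leaves /ð/, /l/, /w/ stranded (at most one coda consonant is licensed; onsets are limited to one consonant).
Inserting the epenthetic vowel yields /ð/ → /ðə/, /l/ → /lə/, /w/ → /wə/.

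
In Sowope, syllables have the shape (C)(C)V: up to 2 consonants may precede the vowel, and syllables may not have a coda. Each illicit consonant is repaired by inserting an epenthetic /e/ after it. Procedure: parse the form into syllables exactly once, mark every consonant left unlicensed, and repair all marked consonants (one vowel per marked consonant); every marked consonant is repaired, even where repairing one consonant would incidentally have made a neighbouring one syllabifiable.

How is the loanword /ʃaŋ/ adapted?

ʃaŋe

Under (C)(C)V, the unsyllabifiable consonants are /ŋ/ (no codas are permitted; onsets may contain at most 2 consonants).
Each unlicensed consonant becomes the onset of a new syllable: /ŋ/ → /ŋe/.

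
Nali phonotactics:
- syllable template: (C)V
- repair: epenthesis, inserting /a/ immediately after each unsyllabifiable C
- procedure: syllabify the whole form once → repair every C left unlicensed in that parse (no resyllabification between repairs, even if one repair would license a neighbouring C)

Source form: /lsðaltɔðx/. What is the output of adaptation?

The consonants /l/, /s/, /l/, /ð/, /x/ cannot be parsed into a legal (C)V syllable (no codas are permitted; onsets are limited to one consonant).
Inserting the epenthetic vowel yields /l/ → /la/, /s/ → /sa/, /l/ → /la/, /ð/ → /ða/, /x/ → /xa/.

lasaðalatɔðaxa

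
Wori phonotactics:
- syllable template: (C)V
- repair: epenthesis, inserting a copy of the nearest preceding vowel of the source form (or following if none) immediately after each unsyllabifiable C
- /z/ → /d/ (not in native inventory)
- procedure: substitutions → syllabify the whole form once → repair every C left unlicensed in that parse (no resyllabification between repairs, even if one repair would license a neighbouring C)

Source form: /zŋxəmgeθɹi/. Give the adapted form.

dəŋəxəməgeθeɹi

Substitution: /z/ → /d/, giving /dŋxəmgeθɹi/.
Syllabifying with onset maximization leaves /d/, /ŋ/, /m/, /θ/ stranded (no codas are permitted; onsets are limited to one consonant).
Inserting the epenthetic vowel yields /d/ → /də/, /ŋ/ → /ŋə/, /m/ → /mə/, /θ/ → /θe/.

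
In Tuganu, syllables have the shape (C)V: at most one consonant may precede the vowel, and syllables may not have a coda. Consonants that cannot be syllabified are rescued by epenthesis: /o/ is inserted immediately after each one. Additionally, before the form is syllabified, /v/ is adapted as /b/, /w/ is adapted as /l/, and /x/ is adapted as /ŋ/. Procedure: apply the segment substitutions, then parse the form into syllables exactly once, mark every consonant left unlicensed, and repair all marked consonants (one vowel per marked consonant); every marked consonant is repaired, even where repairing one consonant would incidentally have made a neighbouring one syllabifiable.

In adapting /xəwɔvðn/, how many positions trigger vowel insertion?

After substitution the input is /ŋəlɔbðn/.
The unsyllabifiable consonants are /b/, /ð/, /n/; each receives one epenthetic vowel.

3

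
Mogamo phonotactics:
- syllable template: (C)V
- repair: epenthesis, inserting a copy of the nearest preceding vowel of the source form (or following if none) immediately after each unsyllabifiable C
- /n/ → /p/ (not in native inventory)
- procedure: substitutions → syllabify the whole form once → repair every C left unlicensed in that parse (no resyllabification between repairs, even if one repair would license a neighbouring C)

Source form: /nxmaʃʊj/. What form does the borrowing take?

Substitution: /n/ → /p/, giving /pxmaʃʊj/.
Syllabifying with onset maximization leaves /p/, /x/, /j/ stranded (no codas are permitted; onsets are limited to one consonant).
Inserting the epenthetic vowel yields /p/ → /pa/, /x/ → /xa/, /j/ → /jʊ/.

paxamaʃʊjʊ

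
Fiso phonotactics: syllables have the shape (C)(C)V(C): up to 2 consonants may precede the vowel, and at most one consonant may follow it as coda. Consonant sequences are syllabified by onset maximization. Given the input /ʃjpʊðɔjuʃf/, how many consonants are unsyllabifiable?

The consonants /ʃ/, /f/ cannot be parsed into a legal (C)(C)V(C) syllable (at most one coda consonant is licensed; onsets may contain at most 2 consonants).

2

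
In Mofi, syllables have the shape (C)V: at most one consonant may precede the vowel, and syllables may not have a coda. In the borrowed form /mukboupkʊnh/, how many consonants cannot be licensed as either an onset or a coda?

4

The consonants /k/, /p/, /n/, /h/ cannot be parsed into a legal (C)V syllable (no codas are permitted; onsets are limited to one consonant).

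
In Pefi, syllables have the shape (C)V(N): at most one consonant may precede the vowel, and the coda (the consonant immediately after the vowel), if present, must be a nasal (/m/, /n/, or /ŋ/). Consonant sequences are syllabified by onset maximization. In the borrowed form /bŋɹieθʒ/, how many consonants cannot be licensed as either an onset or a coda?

4

Syllabifying with onset maximization leaves /b/, /ŋ/, /θ/, /ʒ/ stranded (only a nasal (/m/, /n/, or /ŋ/) is licensed in coda position; onsets are limited to one consonant).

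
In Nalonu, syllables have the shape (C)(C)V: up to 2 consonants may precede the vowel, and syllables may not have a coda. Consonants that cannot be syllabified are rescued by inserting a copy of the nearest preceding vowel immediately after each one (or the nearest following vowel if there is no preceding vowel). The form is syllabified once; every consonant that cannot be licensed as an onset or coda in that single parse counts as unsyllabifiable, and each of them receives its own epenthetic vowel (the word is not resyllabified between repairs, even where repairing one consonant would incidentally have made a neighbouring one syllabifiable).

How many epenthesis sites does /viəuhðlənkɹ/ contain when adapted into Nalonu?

4

The unsyllabifiable consonants are /h/, /n/, /k/, /ɹ/; each receives one epenthetic vowel.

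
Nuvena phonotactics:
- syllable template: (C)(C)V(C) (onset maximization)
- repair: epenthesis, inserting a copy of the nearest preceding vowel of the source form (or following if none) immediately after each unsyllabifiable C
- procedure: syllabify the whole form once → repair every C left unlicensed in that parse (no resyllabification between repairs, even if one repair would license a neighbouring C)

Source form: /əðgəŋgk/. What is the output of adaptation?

əðgəŋgəkə

The consonants /g/, /k/ cannot be parsed into a legal (C)(C)V(C) syllable (at most one coda consonant is licensed; onsets may contain at most 2 consonants).
Each unlicensed consonant becomes the onset of a new syllable: /g/ → /gə/, /k/ → /kə/.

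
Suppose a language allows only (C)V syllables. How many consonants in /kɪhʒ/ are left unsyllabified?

Under (C)V, the unsyllabifiable consonants are /h/, /ʒ/ (no codas are permitted; onsets are limited to one consonant).

2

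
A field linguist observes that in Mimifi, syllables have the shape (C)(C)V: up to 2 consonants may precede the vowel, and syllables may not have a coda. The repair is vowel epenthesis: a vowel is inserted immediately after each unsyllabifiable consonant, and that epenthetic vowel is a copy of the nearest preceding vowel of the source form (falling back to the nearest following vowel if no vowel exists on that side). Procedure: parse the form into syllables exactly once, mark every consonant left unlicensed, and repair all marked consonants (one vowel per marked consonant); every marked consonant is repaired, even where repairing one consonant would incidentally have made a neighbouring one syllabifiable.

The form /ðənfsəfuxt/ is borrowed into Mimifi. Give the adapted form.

The consonants /n/, /x/, /t/ cannot be parsed into a legal (C)(C)V syllable (no codas are permitted; onsets may contain at most 2 consonants).
Epenthesis after each stranded consonant: /n/ → /nə/, /x/ → /xu/, /t/ → /tu/.

ðənəfsəfuxutu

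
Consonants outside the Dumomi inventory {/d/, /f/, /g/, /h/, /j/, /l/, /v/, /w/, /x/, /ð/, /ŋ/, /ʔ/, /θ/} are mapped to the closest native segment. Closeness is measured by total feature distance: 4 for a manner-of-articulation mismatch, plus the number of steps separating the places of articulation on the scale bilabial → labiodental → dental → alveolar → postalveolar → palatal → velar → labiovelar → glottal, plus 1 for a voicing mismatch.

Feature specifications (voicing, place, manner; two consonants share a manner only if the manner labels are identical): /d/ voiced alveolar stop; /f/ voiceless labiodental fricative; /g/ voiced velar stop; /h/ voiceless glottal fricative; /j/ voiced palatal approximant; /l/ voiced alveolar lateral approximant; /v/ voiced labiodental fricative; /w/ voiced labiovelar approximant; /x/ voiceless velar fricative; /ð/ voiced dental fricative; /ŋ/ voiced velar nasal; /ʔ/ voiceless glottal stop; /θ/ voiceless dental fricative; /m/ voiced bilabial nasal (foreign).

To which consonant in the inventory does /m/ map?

/v/ is closest: manner differs (nasal→fricative, +4), place distance 1 (bilabial→labiodental), same voicing; total 5. Next closest is /f/ at distance 6.

v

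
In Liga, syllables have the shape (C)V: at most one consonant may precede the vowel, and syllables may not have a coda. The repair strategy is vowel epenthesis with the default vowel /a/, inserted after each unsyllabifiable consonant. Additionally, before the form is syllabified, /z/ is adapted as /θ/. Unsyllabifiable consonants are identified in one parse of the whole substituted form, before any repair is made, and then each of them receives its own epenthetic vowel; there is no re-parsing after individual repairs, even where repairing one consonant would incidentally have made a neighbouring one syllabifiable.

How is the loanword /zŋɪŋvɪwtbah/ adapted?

θaŋɪŋavɪwatabaha

Substitution: /z/ → /θ/, giving /θŋɪŋvɪwtbah/.
Under (C)V, the unsyllabifiable consonants are /θ/, /ŋ/, /w/, /t/, /h/ (no codas are permitted; onsets are limited to one consonant).
Each unlicensed consonant becomes the onset of a new syllable: /θ/ → /θa/, /ŋ/ → /ŋa/, /w/ → /wa/, /t/ → /ta/, /h/ → /ha/.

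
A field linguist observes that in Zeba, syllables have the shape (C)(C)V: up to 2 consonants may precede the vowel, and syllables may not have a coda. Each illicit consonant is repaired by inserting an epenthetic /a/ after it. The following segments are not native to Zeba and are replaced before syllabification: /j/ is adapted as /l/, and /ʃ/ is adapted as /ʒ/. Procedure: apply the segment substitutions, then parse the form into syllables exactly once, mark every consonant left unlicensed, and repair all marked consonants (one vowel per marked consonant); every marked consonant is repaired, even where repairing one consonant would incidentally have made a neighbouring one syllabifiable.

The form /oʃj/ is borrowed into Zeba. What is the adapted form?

Substitution: /ʃ/ → /ʒ/, /j/ → /l/, giving /oʒl/.
Under (C)(C)V, the unsyllabifiable consonants are /ʒ/, /l/ (no codas are permitted; onsets may contain at most 2 consonants).
Inserting the epenthetic vowel yields /ʒ/ → /ʒa/, /l/ → /la/.

oʒala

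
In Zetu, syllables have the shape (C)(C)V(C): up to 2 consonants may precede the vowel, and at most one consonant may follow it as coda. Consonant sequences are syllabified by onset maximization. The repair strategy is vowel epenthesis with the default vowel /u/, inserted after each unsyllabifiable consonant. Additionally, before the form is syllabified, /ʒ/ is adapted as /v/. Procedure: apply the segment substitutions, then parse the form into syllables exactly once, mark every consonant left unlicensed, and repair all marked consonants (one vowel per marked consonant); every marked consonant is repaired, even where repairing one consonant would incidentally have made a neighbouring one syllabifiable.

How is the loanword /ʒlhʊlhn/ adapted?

Substitution: /ʒ/ → /v/, giving /vlhʊlhn/.
Under (C)(C)V(C), the unsyllabifiable consonants are /v/, /h/, /n/ (at most one coda consonant is licensed; onsets may contain at most 2 consonants).
Inserting the epenthetic vowel yields /v/ → /vu/, /h/ → /hu/, /n/ → /nu/.

vulhʊlhunu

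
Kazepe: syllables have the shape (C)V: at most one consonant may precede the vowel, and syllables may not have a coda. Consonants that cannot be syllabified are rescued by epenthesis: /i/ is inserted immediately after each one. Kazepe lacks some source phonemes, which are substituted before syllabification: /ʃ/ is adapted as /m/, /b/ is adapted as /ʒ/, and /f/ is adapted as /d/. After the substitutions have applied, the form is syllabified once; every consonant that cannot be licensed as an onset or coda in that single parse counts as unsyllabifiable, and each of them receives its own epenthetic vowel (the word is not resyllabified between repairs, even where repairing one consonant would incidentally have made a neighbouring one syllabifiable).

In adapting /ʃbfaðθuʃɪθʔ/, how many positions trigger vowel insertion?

5

After substitution the input is /mʒdaðθumɪθʔ/.
The unsyllabifiable consonants are /m/, /ʒ/, /ð/, /θ/, /ʔ/; each receives one epenthetic vowel.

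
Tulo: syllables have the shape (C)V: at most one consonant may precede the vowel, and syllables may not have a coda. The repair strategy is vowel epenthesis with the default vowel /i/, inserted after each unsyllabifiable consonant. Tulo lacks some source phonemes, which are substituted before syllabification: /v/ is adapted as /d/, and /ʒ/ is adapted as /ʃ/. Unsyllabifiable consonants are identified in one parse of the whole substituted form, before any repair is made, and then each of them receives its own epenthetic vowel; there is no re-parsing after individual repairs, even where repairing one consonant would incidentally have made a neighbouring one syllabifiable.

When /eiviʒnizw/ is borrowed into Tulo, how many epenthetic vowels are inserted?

3

After substitution the input is /eidiʃnizw/.
The unsyllabifiable consonants are /ʃ/, /z/, /w/; each receives one epenthetic vowel.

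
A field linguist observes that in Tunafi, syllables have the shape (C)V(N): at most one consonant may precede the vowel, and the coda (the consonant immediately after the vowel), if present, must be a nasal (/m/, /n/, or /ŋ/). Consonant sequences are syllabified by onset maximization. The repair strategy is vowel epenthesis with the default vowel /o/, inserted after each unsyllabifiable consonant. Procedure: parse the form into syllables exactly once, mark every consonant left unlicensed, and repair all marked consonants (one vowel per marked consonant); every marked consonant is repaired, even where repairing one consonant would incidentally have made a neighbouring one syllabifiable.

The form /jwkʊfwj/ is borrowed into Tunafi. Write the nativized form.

Under (C)V(N), the unsyllabifiable consonants are /j/, /w/, /f/, /w/, /j/ (only a nasal (/m/, /n/, or /ŋ/) is licensed in coda position; onsets are limited to one consonant).
Epenthesis after each stranded consonant: /j/ → /jo/, /w/ → /wo/, /f/ → /fo/, /w/ → /wo/, /j/ → /jo/.

jowokʊfowojo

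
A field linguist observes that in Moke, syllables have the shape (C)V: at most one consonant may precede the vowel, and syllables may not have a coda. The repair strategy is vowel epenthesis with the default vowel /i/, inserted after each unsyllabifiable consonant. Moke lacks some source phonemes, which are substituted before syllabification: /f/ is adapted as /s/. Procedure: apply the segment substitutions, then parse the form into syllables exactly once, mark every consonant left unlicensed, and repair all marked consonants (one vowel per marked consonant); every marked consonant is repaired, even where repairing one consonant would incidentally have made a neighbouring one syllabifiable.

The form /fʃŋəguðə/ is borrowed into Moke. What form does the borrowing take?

Substitution: /f/ → /s/, giving /sʃŋəguðə/.
Under (C)V, the unsyllabifiable consonants are /s/, /ʃ/ (no codas are permitted; onsets are limited to one consonant).
Inserting the epenthetic vowel yields /s/ → /si/, /ʃ/ → /ʃi/.

siʃiŋəguðə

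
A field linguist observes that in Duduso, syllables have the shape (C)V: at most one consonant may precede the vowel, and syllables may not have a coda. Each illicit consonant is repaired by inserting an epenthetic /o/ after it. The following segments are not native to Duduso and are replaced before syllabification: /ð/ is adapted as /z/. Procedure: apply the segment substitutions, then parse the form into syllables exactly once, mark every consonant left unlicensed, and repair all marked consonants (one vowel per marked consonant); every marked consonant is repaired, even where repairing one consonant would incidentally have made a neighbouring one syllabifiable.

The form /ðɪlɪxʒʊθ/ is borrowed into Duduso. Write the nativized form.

Substitution: /ð/ → /z/, giving /zɪlɪxʒʊθ/.
Syllabifying with onset maximization leaves /x/, /θ/ stranded (no codas are permitted; onsets are limited to one consonant).
Inserting the epenthetic vowel yields /x/ → /xo/, /θ/ → /θo/.

zɪlɪxoʒʊθo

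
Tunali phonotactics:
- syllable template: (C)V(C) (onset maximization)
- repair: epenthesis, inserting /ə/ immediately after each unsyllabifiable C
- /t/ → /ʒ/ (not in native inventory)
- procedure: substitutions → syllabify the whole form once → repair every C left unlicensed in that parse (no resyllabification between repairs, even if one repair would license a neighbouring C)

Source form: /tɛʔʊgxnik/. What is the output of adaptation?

ʒɛʔʊgxənik

Substitution: /t/ → /ʒ/, giving /ʒɛʔʊgxnik/.
Syllabifying with onset maximization leaves /x/ stranded (at most one coda consonant is licensed; onsets are limited to one consonant).
Inserting the epenthetic vowel yields /x/ → /xə/.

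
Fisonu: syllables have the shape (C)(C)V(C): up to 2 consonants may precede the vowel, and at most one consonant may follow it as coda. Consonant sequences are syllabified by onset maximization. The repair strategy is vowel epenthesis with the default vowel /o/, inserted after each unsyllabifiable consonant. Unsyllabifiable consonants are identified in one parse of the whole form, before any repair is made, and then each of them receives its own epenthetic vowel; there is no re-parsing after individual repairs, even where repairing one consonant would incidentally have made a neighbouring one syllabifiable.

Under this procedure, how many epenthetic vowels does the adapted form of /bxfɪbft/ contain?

3

The unsyllabifiable consonants are /b/, /f/, /t/; each receives one epenthetic vowel.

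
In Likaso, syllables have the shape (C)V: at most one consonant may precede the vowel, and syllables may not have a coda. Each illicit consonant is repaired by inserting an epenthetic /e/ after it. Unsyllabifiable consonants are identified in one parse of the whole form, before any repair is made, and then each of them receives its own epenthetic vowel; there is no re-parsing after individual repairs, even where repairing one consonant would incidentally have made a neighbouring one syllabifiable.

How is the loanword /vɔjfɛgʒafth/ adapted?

Under (C)V, the unsyllabifiable consonants are /j/, /g/, /f/, /t/, /h/ (no codas are permitted; onsets are limited to one consonant).
Each unlicensed consonant becomes the onset of a new syllable: /j/ → /je/, /g/ → /ge/, /f/ → /fe/, /t/ → /te/, /h/ → /he/.

vɔjefɛgeʒafetehe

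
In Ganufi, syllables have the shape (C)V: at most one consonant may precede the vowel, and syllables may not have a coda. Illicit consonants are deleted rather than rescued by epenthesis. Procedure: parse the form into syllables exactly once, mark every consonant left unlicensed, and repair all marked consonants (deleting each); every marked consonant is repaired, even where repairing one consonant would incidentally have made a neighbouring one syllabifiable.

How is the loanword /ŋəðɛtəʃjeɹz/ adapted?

Under (C)V, the unsyllabifiable consonants are /ʃ/, /ɹ/, /z/ (no codas are permitted; onsets are limited to one consonant).
Deletion applies to /ʃ/, /ɹ/, /z/.

ŋəðɛtəje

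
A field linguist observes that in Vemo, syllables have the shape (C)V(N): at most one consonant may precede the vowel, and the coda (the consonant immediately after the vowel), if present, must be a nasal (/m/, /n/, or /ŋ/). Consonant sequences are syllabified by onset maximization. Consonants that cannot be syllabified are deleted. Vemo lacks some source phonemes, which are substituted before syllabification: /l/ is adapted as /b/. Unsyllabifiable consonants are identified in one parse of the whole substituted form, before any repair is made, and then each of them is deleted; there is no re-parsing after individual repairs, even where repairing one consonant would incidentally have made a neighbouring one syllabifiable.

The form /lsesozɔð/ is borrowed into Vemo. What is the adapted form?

Substitution: /l/ → /b/, giving /bsesozɔð/.
Syllabifying with onset maximization leaves /b/, /ð/ stranded (only a nasal (/m/, /n/, or /ŋ/) is licensed in coda position; onsets are limited to one consonant).
Deletion applies to /b/, /ð/.

sesozɔ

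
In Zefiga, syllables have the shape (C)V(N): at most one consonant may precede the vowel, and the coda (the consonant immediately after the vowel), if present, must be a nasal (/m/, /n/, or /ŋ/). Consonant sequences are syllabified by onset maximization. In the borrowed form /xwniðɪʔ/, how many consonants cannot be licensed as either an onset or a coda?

The consonants /x/, /w/, /ʔ/ cannot be parsed into a legal (C)V(N) syllable (only a nasal (/m/, /n/, or /ŋ/) is licensed in coda position; onsets are limited to one consonant).

3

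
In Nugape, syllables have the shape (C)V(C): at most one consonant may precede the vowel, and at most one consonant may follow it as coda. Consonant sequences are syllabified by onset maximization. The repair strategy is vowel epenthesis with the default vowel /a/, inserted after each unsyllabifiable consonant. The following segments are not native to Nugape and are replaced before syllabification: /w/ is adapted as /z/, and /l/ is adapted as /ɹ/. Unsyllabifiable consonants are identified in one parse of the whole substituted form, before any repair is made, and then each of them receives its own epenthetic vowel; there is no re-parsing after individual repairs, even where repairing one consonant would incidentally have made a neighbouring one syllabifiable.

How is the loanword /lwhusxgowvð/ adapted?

Substitution: /l/ → /ɹ/, /w/ → /z/, giving /ɹzhusxgozvð/.
The consonants /ɹ/, /z/, /x/, /v/, /ð/ cannot be parsed into a legal (C)V(C) syllable (at most one coda consonant is licensed; onsets are limited to one consonant).
Epenthesis after each stranded consonant: /ɹ/ → /ɹa/, /z/ → /za/, /x/ → /xa/, /v/ → /va/, /ð/ → /ða/.

ɹazahusxagozvaða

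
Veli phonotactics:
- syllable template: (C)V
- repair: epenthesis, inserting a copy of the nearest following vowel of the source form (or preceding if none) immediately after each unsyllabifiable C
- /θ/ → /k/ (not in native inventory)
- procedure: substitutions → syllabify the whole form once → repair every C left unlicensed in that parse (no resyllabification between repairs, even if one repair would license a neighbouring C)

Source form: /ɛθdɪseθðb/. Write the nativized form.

Substitution: /θ/ → /k/, giving /ɛkdɪsekðb/.
The consonants /k/, /k/, /ð/, /b/ cannot be parsed into a legal (C)V syllable (no codas are permitted; onsets are limited to one consonant).
Each unlicensed consonant becomes the onset of a new syllable: /k/ → /kɪ/, /k/ → /ke/, /ð/ → /ðe/, /b/ → /be/.

ɛkɪdɪsekeðebe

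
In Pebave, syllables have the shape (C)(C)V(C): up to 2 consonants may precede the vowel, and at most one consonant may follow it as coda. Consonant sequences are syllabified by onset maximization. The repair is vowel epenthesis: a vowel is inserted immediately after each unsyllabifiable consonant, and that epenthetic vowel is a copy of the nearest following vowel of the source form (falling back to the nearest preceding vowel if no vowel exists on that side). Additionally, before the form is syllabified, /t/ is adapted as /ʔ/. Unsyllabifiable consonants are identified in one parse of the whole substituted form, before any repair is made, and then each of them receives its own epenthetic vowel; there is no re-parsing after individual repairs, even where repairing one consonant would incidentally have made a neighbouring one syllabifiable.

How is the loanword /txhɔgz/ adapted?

ʔɔxhɔgzɔ

Substitution: /t/ → /ʔ/, giving /ʔxhɔgz/.
Under (C)(C)V(C), the unsyllabifiable consonants are /ʔ/, /z/ (at most one coda consonant is licensed; onsets may contain at most 2 consonants).
Epenthesis after each stranded consonant: /ʔ/ → /ʔɔ/, /z/ → /zɔ/.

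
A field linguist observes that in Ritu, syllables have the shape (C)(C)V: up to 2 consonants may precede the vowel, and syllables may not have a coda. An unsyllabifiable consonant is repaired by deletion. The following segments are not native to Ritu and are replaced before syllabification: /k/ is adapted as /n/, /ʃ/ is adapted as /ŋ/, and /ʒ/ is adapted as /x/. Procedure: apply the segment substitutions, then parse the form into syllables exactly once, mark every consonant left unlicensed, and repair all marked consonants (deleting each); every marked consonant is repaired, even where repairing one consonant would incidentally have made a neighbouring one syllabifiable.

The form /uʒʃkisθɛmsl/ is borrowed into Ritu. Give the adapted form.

uŋnisθɛ

Substitution: /ʒ/ → /x/, /ʃ/ → /ŋ/, /k/ → /n/, giving /uxŋnisθɛmsl/.
The consonants /x/, /m/, /s/, /l/ cannot be parsed into a legal (C)(C)V syllable (no codas are permitted; onsets may contain at most 2 consonants).
Deletion applies to /x/, /m/, /s/, /l/.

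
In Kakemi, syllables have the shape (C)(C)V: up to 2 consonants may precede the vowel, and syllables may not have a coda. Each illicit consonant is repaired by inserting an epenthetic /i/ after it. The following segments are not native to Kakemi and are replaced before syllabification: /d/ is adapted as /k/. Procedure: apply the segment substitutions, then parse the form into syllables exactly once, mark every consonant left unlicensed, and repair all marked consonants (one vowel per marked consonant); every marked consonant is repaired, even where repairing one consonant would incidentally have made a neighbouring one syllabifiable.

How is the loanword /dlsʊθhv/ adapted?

kilsʊθihivi

Substitution: /d/ → /k/, giving /klsʊθhv/.
The consonants /k/, /θ/, /h/, /v/ cannot be parsed into a legal (C)(C)V syllable (no codas are permitted; onsets may contain at most 2 consonants).
Each unlicensed consonant becomes the onset of a new syllable: /k/ → /ki/, /θ/ → /θi/, /h/ → /hi/, /v/ → /vi/.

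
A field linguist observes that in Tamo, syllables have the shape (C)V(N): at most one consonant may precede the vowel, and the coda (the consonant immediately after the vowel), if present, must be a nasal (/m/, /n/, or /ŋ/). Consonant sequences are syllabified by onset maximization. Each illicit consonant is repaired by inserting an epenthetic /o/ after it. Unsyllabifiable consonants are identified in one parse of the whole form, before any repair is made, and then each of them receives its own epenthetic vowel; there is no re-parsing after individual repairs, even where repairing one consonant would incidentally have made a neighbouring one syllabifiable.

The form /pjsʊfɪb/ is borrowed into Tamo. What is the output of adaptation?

pojosʊfɪbo

Syllabifying with onset maximization leaves /p/, /j/, /b/ stranded (only a nasal (/m/, /n/, or /ŋ/) is licensed in coda position; onsets are limited to one consonant).
Epenthesis after each stranded consonant: /p/ → /po/, /j/ → /jo/, /b/ → /bo/.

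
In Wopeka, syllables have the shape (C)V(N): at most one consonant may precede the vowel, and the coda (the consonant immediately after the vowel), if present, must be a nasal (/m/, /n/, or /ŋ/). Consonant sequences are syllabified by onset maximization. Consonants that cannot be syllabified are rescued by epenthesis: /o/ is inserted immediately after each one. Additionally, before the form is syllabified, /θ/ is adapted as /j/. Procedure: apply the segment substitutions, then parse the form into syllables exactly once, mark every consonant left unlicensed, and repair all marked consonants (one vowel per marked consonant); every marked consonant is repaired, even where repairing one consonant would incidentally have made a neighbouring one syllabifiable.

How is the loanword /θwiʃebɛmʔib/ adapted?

jowiʃebɛmʔibo

Substitution: /θ/ → /j/, giving /jwiʃebɛmʔib/.
The consonants /j/, /b/ cannot be parsed into a legal (C)V(N) syllable (only a nasal (/m/, /n/, or /ŋ/) is licensed in coda position; onsets are limited to one consonant).
Inserting the epenthetic vowel yields /j/ → /jo/, /b/ → /bo/.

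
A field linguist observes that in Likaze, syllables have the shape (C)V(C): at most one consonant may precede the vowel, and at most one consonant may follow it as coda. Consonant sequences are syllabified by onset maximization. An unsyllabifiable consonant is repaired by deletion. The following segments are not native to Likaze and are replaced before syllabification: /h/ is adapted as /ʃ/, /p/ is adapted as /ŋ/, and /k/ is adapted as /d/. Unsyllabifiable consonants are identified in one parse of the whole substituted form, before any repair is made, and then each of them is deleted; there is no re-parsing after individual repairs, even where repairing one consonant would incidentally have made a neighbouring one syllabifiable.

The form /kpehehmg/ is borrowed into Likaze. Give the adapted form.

Substitution: /k/ → /d/, /p/ → /ŋ/, /h/ → /ʃ/, giving /dŋeʃeʃmg/.
The consonants /d/, /m/, /g/ cannot be parsed into a legal (C)V(C) syllable (at most one coda consonant is licensed; onsets are limited to one consonant).
Deletion applies to /d/, /m/, /g/.

ŋeʃeʃ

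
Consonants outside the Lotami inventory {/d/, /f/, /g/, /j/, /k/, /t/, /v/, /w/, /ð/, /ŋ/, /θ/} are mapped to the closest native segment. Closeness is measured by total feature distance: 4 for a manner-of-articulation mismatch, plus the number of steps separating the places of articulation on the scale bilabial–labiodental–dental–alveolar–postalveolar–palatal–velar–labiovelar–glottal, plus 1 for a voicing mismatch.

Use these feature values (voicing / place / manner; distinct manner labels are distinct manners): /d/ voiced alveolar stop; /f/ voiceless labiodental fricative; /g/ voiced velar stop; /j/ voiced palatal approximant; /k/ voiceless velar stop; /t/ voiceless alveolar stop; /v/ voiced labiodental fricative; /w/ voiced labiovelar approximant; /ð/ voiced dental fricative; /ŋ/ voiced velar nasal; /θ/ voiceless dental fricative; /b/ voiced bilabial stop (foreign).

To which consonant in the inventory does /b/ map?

d

/d/ is closest: same manner (stop), place distance 3 (bilabial→alveolar), same voicing; total 3. Next closest is /t/ at distance 4.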